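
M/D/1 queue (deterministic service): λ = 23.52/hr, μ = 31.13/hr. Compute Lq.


ρ = 23.52/31.13 = 0.7555
M/D/1: Lq = ρ²/(2(1−ρ)) = 0.5708/(2·0.2445) = 1.16756

Final: 1.16756


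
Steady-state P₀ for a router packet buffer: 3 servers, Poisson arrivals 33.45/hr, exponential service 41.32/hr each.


a = λ/μ = 33.45/41.32 = 0.8095; ρ = a/c = 0.2698
Σ_{k=0}^{2} a^k/k! (terms k=0..2) = 1.00000 + 0.80954 + 0.32767 = 2.13721
Tail: a^3/(3!(1−ρ)) = 0.53053/(6·0.7302) = 0.12110
P₀ = 1/(2.13721 + 0.12110) = 1/2.25831 = 0.442809

Final: 0.442809


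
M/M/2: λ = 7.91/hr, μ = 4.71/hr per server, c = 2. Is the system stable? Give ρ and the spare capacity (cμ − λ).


Total capacity cμ = 2·4.71 = 9.42/hr
ρ = λ/(cμ) = 7.91/9.42 = 0.8397
Stable ⇔ ρ < 1: YES
Spare capacity = cμ − λ = 9.42 − 7.91 = 1.51/hr

Final: ρ = 0.8397; stable; margin = 1.51/hr


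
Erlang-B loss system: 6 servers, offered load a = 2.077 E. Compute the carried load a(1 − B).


B(6,2.077) = 0.014050 (Erlang-B)
Carried load = a(1 − B) = 2.077·(1 − 0.014050) = 2.077·0.985950 = 2.0478 E

Final: 2.0478 Erlangs


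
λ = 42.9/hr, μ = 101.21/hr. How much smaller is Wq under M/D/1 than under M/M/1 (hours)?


ρ = 42.9/101.21 = 0.4239
Wq(M/M/1) = ρ/(μ−λ) = 0.4239/58.31 = 0.007269 hr
Wq(M/D/1) = ρ/(2(μ−λ)) = 0.003635 hr
Savings = 0.007269 − 0.003635 = 0.003635 hr

Final: 0.003635 hr


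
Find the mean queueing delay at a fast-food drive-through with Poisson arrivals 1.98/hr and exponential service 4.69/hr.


ρ = 1.98/4.69 = 0.4222
Wq = ρ/(μ−λ) = 0.4222/(4.69 − 1.98) = 0.4222/2.71 = 0.1558 hr

Final: 0.1558 hr


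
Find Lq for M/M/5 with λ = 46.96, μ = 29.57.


a = λ/μ = 1.5881; ρ = a/5 = 0.3176
P₀ = 0.203871
Lq = P₀·a^c·ρ / (c!·(1−ρ)²) = 0.203871·10.10145·0.3176/(120·0.46564)
= 0.01171

Final: 0.01171


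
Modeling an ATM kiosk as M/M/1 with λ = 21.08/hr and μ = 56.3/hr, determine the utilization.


ρ = λ/μ = 21.08/56.3 = 0.3744

Final: 0.3744


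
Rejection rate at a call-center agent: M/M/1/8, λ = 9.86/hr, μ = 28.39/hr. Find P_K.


ρ = λ/μ = 9.86/28.39 = 0.3473
P_K = (1−ρ)ρ^K/(1−ρ^(K+1)) = (0.6527·0.0002117)/(1 − 0.00007352)
= 0.0001382/0.999926 = 0.0001382

Final: 0.0001382


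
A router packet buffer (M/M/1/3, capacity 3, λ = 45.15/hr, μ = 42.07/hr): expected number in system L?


ρ = 45.15/42.07 = 1.0732
L = ρ[1 − (K+1)ρ^K + Kρ^(K+1)] / [(1−ρ)(1−ρ^(K+1))]
Numerator: 1.0732·(1 − 4·1.236106 + 3·1.326603) = 0.037975
Denominator: (-0.07321)·(-0.326603) = 0.023911
L = 0.037975/0.023911 = 1.5882

Final: 1.5882


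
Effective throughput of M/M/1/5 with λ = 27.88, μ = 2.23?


ρ = 12.5022; P_K = (1−ρ)ρ^5/(1−ρ^6) = 0.920015
λ_eff = λ(1 − P_K) = 27.88·(1 − 0.920015) = 27.88·0.079985 = 2.2300 /hr

Final: 2.2300 /hr


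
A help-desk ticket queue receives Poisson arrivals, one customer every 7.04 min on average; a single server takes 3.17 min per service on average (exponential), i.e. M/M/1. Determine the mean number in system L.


λ = 60/7.04 = 8.5227 /hr
μ = 60/3.17 = 18.9274 /hr
ρ = λ/μ = 8.5227/18.9274 = 0.4503
L = ρ/(1−ρ) = 0.4503/0.5497 = 0.8191

Final: 0.8191


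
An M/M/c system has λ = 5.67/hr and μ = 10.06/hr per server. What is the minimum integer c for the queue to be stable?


Stability requires cμ > λ ⇔ c > λ/μ.
λ/μ = 5.67/10.06 = 0.5636
Minimum integer c = ⌊0.5636⌋ + 1 = 1
Check: 1·10.06 = 10.06 > 5.67, while 0·10.06 = 0.00 ≤ 5.67

Final: 1 servers


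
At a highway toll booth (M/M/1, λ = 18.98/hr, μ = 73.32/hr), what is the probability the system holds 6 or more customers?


ρ = 18.98/73.32 = 0.2589
P(N ≥ n) = ρ^n = 0.2589^6 = 0.0003009

Final: 0.0003009


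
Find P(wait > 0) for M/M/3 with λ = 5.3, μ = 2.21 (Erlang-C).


a = λ/μ = 2.3982; ρ = a/3 = 0.7994
P₀ = 0.056391 (from M/M/c formula)
C(c,a) = [a^c/(c!(1−ρ))]·P₀ = [13.79275/(6·0.2006)]·0.056391
= 11.45939·0.056391 = 0.646210

Final: 0.646210


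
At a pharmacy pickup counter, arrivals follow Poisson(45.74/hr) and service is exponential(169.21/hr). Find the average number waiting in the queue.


ρ = 45.74/169.21 = 0.2703
Lq = ρ²/(1−ρ) = 0.07307/0.7297 = 0.1001

Final: 0.1001


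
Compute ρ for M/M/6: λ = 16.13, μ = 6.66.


ρ = λ/(cμ) = 16.13/(6·6.66) = 16.13/39.96 = 0.4037

Final: 0.4037


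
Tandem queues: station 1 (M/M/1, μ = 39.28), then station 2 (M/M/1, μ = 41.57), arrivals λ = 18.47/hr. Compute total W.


Each node sees arrival rate λ = 18.47/hr (tandem ⇒ throughput preserved).
W₁ = 1/(μ₁−λ) = 1/(39.28−18.47) = 0.04805 hr
W₂ = 1/(μ₂−λ) = 1/(41.57−18.47) = 0.04329 hr
W_total = W₁ + W₂ = 0.04805 + 0.04329 = 0.09134 hr

Final: 0.09134 hr


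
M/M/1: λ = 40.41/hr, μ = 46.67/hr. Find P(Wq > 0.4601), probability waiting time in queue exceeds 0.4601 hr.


ρ = 40.41/46.67 = 0.8659
P(Wq > t) = ρ·e^{−(μ−λ)t} = 0.8659·e^{−2.8802}
= 0.8659·0.056122 = 0.048594

Final: 0.048594


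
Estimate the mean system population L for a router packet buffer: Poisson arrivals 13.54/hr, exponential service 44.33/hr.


ρ = λ/μ = 13.54/44.33 = 0.3054
L = ρ/(1−ρ) = 0.3054/(1 − 0.3054) = 0.3054/0.6946 = 0.4398

Final: 0.4398


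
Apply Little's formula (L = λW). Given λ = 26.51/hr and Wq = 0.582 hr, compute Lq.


Lq = λWq = 26.51·0.582 = 15.4288

Final: 15.4288


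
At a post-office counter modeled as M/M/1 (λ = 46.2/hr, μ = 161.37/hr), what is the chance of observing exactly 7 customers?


ρ = 46.2/161.37 = 0.2863
P_n = (1−ρ)·ρ^n = (1 − 0.2863)·0.2863^7 = 0.7137·0.0001577 = 0.0001125

Final: 0.0001125


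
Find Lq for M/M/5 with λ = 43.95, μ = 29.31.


a = λ/μ = 1.4995; ρ = a/5 = 0.2999
P₀ = 0.222889
Lq = P₀·a^c·ρ / (c!·(1−ρ)²) = 0.222889·7.58080·0.2999/(120·0.49014)
= 0.008615

Final: 0.008615


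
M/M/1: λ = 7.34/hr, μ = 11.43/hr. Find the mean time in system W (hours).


W = 1/(μ−λ) = 1/(11.43 − 7.34) = 1/4.09 = 0.2445 hr

Final: 0.2445 hr


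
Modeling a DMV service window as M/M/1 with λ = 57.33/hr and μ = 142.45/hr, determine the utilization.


ρ = λ/μ = 57.33/142.45 = 0.4025

Final: 0.4025


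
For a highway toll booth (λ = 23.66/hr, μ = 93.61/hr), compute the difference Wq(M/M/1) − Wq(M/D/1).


ρ = 23.66/93.61 = 0.2528
Wq(M/M/1) = ρ/(μ−λ) = 0.2528/69.95 = 0.003613 hr
Wq(M/D/1) = ρ/(2(μ−λ)) = 0.001807 hr
Savings = 0.003613 − 0.001807 = 0.001807 hr

Final: 0.001807 hr


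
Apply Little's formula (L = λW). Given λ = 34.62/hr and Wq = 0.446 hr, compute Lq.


Lq = λWq = 34.62·0.446 = 15.4405

Final: 15.4405


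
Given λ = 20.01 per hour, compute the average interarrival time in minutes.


Mean interarrival time = 1/λ = 1/20.01 hour = 0.04998 hour
In minutes: 0.04998 × 60 = 2.9985 min

Final: 2.9985 min


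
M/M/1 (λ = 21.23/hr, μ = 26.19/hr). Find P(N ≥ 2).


ρ = 21.23/26.19 = 0.8106
P(N ≥ n) = ρ^n = 0.8106^2 = 0.657096

Final: 0.657096


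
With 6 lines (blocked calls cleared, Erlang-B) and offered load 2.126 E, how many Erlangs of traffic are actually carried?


B(6,2.126) = 0.015398 (Erlang-B)
Carried load = a(1 − B) = 2.126·(1 − 0.015398) = 2.126·0.984602 = 2.0933 E

Final: 2.0933 Erlangs


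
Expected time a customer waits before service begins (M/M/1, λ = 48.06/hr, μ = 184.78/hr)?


ρ = 48.06/184.78 = 0.2601
Wq = ρ/(μ−λ) = 0.2601/(184.78 − 48.06) = 0.2601/136.72 = 0.001902 hr

Final: 0.001902 hr


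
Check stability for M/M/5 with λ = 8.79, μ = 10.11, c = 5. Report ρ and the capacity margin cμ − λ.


Total capacity cμ = 5·10.11 = 50.55/hr
ρ = λ/(cμ) = 8.79/50.55 = 0.1739
Stable ⇔ ρ < 1: YES
Spare capacity = cμ − λ = 50.55 − 8.79 = 41.76/hr

Final: ρ = 0.1739; stable; margin = 41.76/hr


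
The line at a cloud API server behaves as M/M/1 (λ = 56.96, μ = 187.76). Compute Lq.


ρ = 56.96/187.76 = 0.3034
Lq = ρ²/(1−ρ) = 0.09203/0.6966 = 0.1321

Final: 0.1321


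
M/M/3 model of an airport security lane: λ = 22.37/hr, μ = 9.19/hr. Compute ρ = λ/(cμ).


ρ = λ/(cμ) = 22.37/(3·9.19) = 22.37/27.57 = 0.8114

Final: 0.8114


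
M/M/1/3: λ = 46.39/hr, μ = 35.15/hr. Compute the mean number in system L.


ρ = 46.39/35.15 = 1.3198
L = ρ[1 − (K+1)ρ^K + Kρ^(K+1)] / [(1−ρ)(1−ρ^(K+1))]
Numerator: 1.3198·(1 − 4·2.298779 + 3·3.033864) = 1.196346
Denominator: (-0.3198)·(-2.033864) = 0.650374
L = 1.196346/0.650374 = 1.8395

Final: 1.8395


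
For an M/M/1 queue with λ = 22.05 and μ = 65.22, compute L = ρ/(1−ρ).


ρ = λ/μ = 22.05/65.22 = 0.3381
L = ρ/(1−ρ) = 0.3381/(1 − 0.3381) = 0.3381/0.6619 = 0.5108

Final: 0.5108


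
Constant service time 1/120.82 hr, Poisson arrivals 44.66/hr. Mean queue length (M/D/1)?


ρ = 44.66/120.82 = 0.3696
M/D/1: Lq = ρ²/(2(1−ρ)) = 0.1366/(2·0.6304) = 0.10838

Final: 0.10838


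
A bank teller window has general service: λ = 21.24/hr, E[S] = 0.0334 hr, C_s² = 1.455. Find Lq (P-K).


ρ = λ·E[S] = 21.24·0.0334 = 0.7094
Lq = ρ²(1+C_s²)/(2(1−ρ)) = 0.5033·(1+1.455)/(2·0.2906)
= 0.5033·2.4550/0.5812 = 2.12594

Final: 2.12594


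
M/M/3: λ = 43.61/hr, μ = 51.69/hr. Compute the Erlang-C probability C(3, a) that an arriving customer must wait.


a = λ/μ = 0.8437; ρ = a/3 = 0.2812
P₀ = 0.427563 (from M/M/c formula)
C(c,a) = [a^c/(c!(1−ρ))]·P₀ = [0.60054/(6·0.7188)]·0.427563
= 0.13925·0.427563 = 0.059538

Final: 0.059538


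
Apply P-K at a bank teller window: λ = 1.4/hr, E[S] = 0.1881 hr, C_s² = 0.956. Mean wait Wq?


ρ = λ·E[S] = 1.4·0.1881 = 0.2633
E[S²] = E[S]²(1+C_s²) = 0.1881²·(1+0.956) = 0.069206
Wq = λ·E[S²]/(2(1−ρ)) = 1.4·0.069206/(2·0.7367) = 0.06576 hr

Final: 0.06576 hr


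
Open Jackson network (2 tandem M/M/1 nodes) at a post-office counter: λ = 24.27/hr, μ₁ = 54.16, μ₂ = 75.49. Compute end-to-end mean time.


Each node sees arrival rate λ = 24.27/hr (tandem ⇒ throughput preserved).
W₁ = 1/(μ₁−λ) = 1/(54.16−24.27) = 0.03346 hr
W₂ = 1/(μ₂−λ) = 1/(75.49−24.27) = 0.01952 hr
W_total = W₁ + W₂ = 0.03346 + 0.01952 = 0.05298 hr

Final: 0.05298 hr


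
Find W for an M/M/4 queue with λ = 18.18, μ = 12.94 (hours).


a = 1.4049; ρ = 0.3512; P₀ = 0.243646
Lq = P₀·a^c·ρ/(c!(1−ρ)²) = 0.03301
Wq = Lq/λ = 0.03301/18.18 = 0.001816 hr
W = Wq + 1/μ = 0.001816 + 0.07728 = 0.07910 hr

Final: 0.07910 hr


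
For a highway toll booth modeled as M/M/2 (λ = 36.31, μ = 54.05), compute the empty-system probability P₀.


a = λ/μ = 36.31/54.05 = 0.6718; ρ = a/c = 0.3359
Σ_{k=0}^{1} a^k/k! (terms k=0..1) = 1.00000 + 0.67179 = 1.67179
Tail: a^2/(2!(1−ρ)) = 0.45130/(2·0.6641) = 0.33978
P₀ = 1/(1.67179 + 0.33978) = 1/2.01156 = 0.497126

Final: 0.497126


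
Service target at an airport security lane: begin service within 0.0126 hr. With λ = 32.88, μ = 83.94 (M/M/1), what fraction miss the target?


ρ = 32.88/83.94 = 0.3917
P(Wq > t) = ρ·e^{−(μ−λ)t} = 0.3917·e^{−0.6434}
= 0.3917·0.525526 = 0.205853

Final: 0.205853


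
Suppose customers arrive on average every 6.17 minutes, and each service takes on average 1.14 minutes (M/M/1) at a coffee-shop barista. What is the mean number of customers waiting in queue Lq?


λ = 60/6.17 = 9.7245 /hr
μ = 60/1.14 = 52.6316 /hr
ρ = λ/μ = 9.7245/52.6316 = 0.1848
Lq = ρ²/(1−ρ) = 0.03414/0.8152 = 0.04188

Final: 0.04188


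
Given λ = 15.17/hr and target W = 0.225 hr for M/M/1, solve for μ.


W = 1/(μ−λ) ⇒ μ − λ = 1/W = 1/0.225 = 4.4444
μ = λ + 1/W = 15.17 + 4.4444 = 19.6144 per hr

Final: 19.6144 /hr


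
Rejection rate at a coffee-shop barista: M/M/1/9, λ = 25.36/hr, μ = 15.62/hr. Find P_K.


ρ = λ/μ = 25.36/15.62 = 1.6236
P_K = (1−ρ)ρ^K/(1−ρ^(K+1)) = (-0.6236·78.381573)/(1 − 127.257151)
= -48.875578/-126.257151 = 0.387111

Final: 0.387111


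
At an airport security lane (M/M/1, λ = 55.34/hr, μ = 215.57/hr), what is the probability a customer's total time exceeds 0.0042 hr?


W ~ Exponential(μ−λ) for M/M/1.
μ − λ = 215.57 − 55.34 = 160.2300
P(W > t) = e^{−(μ−λ)t} = e^{−0.6730} = 0.510193

Final: 0.510193


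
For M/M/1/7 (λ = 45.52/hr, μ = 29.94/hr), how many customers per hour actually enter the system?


ρ = 1.5204; P_K = (1−ρ)ρ^7/(1−ρ^8) = 0.354691
λ_eff = λ(1 − P_K) = 45.52·(1 − 0.354691) = 45.52·0.645309 = 29.3745 /hr

Final: 29.3745 /hr


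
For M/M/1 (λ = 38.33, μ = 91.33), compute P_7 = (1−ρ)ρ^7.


ρ = 38.33/91.33 = 0.4197
P_n = (1−ρ)·ρ^n = (1 − 0.4197)·0.4197^7 = 0.5803·0.002293 = 0.001331

Final: 0.001331


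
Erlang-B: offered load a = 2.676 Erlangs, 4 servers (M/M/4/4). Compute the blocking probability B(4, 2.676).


B(c,a) = (a^c/c!) / Σ_{k=0}^{c} a^k/k!
a^4/4! = 2.136649
Σ terms (k=0..4): 1.00000 + 2.67600 + 3.58049 + 3.19380 + 2.13665 = 12.586932
B = 2.136649/12.586932 = 0.169751

Final: 0.169751


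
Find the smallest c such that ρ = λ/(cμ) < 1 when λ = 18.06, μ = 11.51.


Stability requires cμ > λ ⇔ c > λ/μ.
λ/μ = 18.06/11.51 = 1.5691
Minimum integer c = ⌊1.5691⌋ + 1 = 2
Check: 2·11.51 = 23.02 > 18.06, while 1·11.51 = 11.51 ≤ 18.06

Final: 2 servers


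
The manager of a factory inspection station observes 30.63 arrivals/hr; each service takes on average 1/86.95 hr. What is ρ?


ρ = λ/μ = 30.63/86.95 = 0.3523

Final: 0.3523


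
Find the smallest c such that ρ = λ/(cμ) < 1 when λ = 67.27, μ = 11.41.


Stability requires cμ > λ ⇔ c > λ/μ.
λ/μ = 67.27/11.41 = 5.8957
Minimum integer c = ⌊5.8957⌋ + 1 = 6
Check: 6·11.41 = 68.46 > 67.27, while 5·11.41 = 57.05 ≤ 67.27

Final: 6 servers


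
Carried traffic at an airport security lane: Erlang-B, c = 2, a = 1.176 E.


B(2,1.176) = 0.241148 (Erlang-B)
Carried load = a(1 − B) = 1.176·(1 − 0.241148) = 1.176·0.758852 = 0.8924 E

Final: 0.8924 Erlangs


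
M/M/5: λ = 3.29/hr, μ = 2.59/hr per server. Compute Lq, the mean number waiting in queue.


a = λ/μ = 1.2703; ρ = a/5 = 0.2541
P₀ = 0.280575
Lq = P₀·a^c·ρ / (c!·(1−ρ)²) = 0.280575·3.30735·0.2541/(120·0.55644)
= 0.003531

Final: 0.003531


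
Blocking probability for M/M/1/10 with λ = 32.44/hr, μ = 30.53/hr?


ρ = λ/μ = 32.44/30.53 = 1.0626
P_K = (1−ρ)ρ^K/(1−ρ^(K+1)) = (-0.06256·1.834596)/(1 − 1.949371)
= -0.114775/-0.949371 = 0.120896

Final: 0.120896


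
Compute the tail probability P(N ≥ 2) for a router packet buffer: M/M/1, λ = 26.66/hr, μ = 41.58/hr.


ρ = 26.66/41.58 = 0.6412
P(N ≥ n) = ρ^n = 0.6412^2 = 0.411104

Final: 0.411104


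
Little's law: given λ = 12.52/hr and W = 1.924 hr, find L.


L = λW = 12.52·1.924 = 24.0885

Final: 24.0885


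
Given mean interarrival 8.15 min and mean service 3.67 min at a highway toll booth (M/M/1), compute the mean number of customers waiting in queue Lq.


λ = 60/8.15 = 7.3620 /hr
μ = 60/3.67 = 16.3488 /hr
ρ = λ/μ = 7.3620/16.3488 = 0.4503
Lq = ρ²/(1−ρ) = 0.2028/0.5497 = 0.3689

Final: 0.3689


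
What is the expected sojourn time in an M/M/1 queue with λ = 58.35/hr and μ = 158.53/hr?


W = 1/(μ−λ) = 1/(158.53 − 58.35) = 1/100.18 = 0.009982 hr

Final: 0.009982 hr


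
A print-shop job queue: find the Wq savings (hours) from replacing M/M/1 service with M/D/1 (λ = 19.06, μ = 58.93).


ρ = 19.06/58.93 = 0.3234
Wq(M/M/1) = ρ/(μ−λ) = 0.3234/39.87 = 0.008112 hr
Wq(M/D/1) = ρ/(2(μ−λ)) = 0.004056 hr
Savings = 0.008112 − 0.004056 = 0.004056 hr

Final: 0.004056 hr


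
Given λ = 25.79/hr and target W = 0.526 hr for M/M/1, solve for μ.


W = 1/(μ−λ) ⇒ μ − λ = 1/W = 1/0.526 = 1.9011
μ = λ + 1/W = 25.79 + 1.9011 = 27.6911 per hr

Final: 27.6911 /hr


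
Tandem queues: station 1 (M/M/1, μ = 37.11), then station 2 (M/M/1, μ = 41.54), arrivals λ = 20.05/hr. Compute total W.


Each node sees arrival rate λ = 20.05/hr (tandem ⇒ throughput preserved).
W₁ = 1/(μ₁−λ) = 1/(37.11−20.05) = 0.05862 hr
W₂ = 1/(μ₂−λ) = 1/(41.54−20.05) = 0.04653 hr
W_total = W₁ + W₂ = 0.05862 + 0.04653 = 0.10515 hr

Final: 0.10515 hr


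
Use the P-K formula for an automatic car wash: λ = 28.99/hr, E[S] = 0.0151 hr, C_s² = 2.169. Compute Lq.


ρ = λ·E[S] = 28.99·0.0151 = 0.4377
Lq = ρ²(1+C_s²)/(2(1−ρ)) = 0.1916·(1+2.169)/(2·0.5623)
= 0.1916·3.1690/1.1245 = 0.54002

Final: 0.54002


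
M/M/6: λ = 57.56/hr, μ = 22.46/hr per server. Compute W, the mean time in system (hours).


a = 2.5628; ρ = 0.4271; P₀ = 0.076584
Lq = P₀·a^c·ρ/(c!(1−ρ)²) = 0.03922
Wq = Lq/λ = 0.03922/57.56 = 0.0006814 hr
W = Wq + 1/μ = 0.0006814 + 0.04452 = 0.04520 hr

Final: 0.04520 hr


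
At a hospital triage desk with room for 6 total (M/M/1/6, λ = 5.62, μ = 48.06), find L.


ρ = 5.62/48.06 = 0.1169
L = ρ[1 − (K+1)ρ^K + Kρ^(K+1)] / [(1−ρ)(1−ρ^(K+1))]
Numerator: 0.1169·(1 − 7·0.000002557 + 6·0.0000002990) = 0.116935
Denominator: (0.8831)·(1.000000) = 0.883063
L = 0.116935/0.883063 = 0.1324

Final: 0.1324


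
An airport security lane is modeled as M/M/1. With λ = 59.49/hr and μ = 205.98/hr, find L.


ρ = λ/μ = 59.49/205.98 = 0.2888
L = ρ/(1−ρ) = 0.2888/(1 − 0.2888) = 0.2888/0.7112 = 0.4061

Final: 0.4061


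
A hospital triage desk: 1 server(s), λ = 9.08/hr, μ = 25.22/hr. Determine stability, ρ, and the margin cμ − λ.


Total capacity cμ = 1·25.22 = 25.22/hr
ρ = λ/(cμ) = 9.08/25.22 = 0.3600
Stable ⇔ ρ < 1: YES
Spare capacity = cμ − λ = 25.22 − 9.08 = 16.14/hr

Final: ρ = 0.3600; stable; margin = 16.14/hr


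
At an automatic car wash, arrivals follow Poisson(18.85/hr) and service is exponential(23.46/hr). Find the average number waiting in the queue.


ρ = 18.85/23.46 = 0.8035
Lq = ρ²/(1−ρ) = 0.6456/0.1965 = 3.2854

Final: 3.2854


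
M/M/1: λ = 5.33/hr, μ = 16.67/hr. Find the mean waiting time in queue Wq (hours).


ρ = 5.33/16.67 = 0.3197
Wq = ρ/(μ−λ) = 0.3197/(16.67 − 5.33) = 0.3197/11.34 = 0.02820 hr

Final: 0.02820 hr


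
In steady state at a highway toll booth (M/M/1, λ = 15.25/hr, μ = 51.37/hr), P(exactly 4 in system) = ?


ρ = 15.25/51.37 = 0.2969
P_n = (1−ρ)·ρ^n = (1 − 0.2969)·0.2969^4 = 0.7031·0.007767 = 0.005461

Final: 0.005461


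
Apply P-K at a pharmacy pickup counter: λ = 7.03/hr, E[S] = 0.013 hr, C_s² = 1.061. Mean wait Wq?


ρ = λ·E[S] = 7.03·0.013 = 0.09139
E[S²] = E[S]²(1+C_s²) = 0.013²·(1+1.061) = 0.0003483
Wq = λ·E[S²]/(2(1−ρ)) = 7.03·0.0003483/(2·0.9086) = 0.001347 hr

Final: 0.001347 hr


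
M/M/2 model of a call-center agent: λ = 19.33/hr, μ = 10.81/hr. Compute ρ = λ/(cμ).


ρ = λ/(cμ) = 19.33/(2·10.81) = 19.33/21.62 = 0.8941

Final: 0.8941


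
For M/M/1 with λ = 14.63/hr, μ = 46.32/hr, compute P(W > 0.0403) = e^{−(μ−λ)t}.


W ~ Exponential(μ−λ) for M/M/1.
μ − λ = 46.32 − 14.63 = 31.6900
P(W > t) = e^{−(μ−λ)t} = e^{−1.2771} = 0.278843

Final: 0.278843


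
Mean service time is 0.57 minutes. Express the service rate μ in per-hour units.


μ = 1/(service time) in consistent units.
1 hour = 60 min, so μ = 60/0.57 = 105.2632 per hour

Final: 105.2632 /hr


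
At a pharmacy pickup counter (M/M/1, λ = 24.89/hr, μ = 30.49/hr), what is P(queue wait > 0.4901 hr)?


ρ = 24.89/30.49 = 0.8163
P(Wq > t) = ρ·e^{−(μ−λ)t} = 0.8163·e^{−2.7446}
= 0.8163·0.064277 = 0.052471

Final: 0.052471


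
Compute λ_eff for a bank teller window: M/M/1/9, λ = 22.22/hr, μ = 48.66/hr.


ρ = 0.4566; P_K = (1−ρ)ρ^9/(1−ρ^10) = 0.0004693
λ_eff = λ(1 − P_K) = 22.22·(1 − 0.0004693) = 22.22·0.999531 = 22.2096 /hr

Final: 22.2096 /hr


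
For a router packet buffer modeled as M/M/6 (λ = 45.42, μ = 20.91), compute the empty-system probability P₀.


a = λ/μ = 45.42/20.91 = 2.1722; ρ = a/c = 0.3620
Σ_{k=0}^{5} a^k/k! (terms k=0..5) = 1.00000 + 2.17217 + 2.35915 + 1.70816 + 0.92760 + 0.40298 = 8.57006
Tail: a^6/(6!(1−ρ)) = 105.04094/(720·0.6380) = 0.22868
P₀ = 1/(8.57006 + 0.22868) = 1/8.79874 = 0.113653

Final: 0.113653


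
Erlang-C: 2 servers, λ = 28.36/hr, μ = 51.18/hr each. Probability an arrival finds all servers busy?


a = λ/μ = 0.5541; ρ = a/2 = 0.2771
P₀ = 0.566095 (from M/M/c formula)
C(c,a) = [a^c/(c!(1−ρ))]·P₀ = [0.30705/(2·0.7229)]·0.566095
= 0.21236·0.566095 = 0.120218

Final: 0.120218


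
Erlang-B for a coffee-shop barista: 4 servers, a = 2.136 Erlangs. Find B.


B(c,a) = (a^c/c!) / Σ_{k=0}^{c} a^k/k!
a^4/4! = 0.867349
Σ terms (k=0..4): 1.00000 + 2.13600 + 2.28125 + 1.62425 + 0.86735 = 7.908845
B = 0.867349/7.908845 = 0.109668

Final: 0.109668


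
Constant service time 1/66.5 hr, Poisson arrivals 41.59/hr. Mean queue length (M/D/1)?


ρ = 41.59/66.5 = 0.6254
M/D/1: Lq = ρ²/(2(1−ρ)) = 0.3911/(2·0.3746) = 0.52210

Final: 0.52210


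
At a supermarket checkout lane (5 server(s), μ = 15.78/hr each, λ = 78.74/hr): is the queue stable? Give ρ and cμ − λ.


Total capacity cμ = 5·15.78 = 78.90/hr
ρ = λ/(cμ) = 78.74/78.90 = 0.9980
Stable ⇔ ρ < 1: YES
Spare capacity = cμ − λ = 78.90 − 78.74 = 0.16/hr

Final: ρ = 0.9980; stable; margin = 0.16/hr


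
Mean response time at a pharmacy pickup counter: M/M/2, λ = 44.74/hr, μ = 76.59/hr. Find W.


a = 0.5841; ρ = 0.2921; P₀ = 0.547898
Lq = P₀·a^c·ρ/(c!(1−ρ)²) = 0.05448
Wq = Lq/λ = 0.05448/44.74 = 0.001218 hr
W = Wq + 1/μ = 0.001218 + 0.01306 = 0.01427 hr

Final: 0.01427 hr


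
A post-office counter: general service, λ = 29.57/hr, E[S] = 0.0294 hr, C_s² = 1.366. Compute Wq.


ρ = λ·E[S] = 29.57·0.0294 = 0.8694
E[S²] = E[S]²(1+C_s²) = 0.0294²·(1+1.366) = 0.002045
Wq = λ·E[S²]/(2(1−ρ)) = 29.57·0.002045/(2·0.1306) = 0.23145 hr

Final: 0.23145 hr


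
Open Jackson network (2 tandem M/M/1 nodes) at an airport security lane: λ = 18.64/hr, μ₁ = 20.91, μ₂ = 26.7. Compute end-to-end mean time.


Each node sees arrival rate λ = 18.64/hr (tandem ⇒ throughput preserved).
W₁ = 1/(μ₁−λ) = 1/(20.91−18.64) = 0.44053 hr
W₂ = 1/(μ₂−λ) = 1/(26.7−18.64) = 0.12407 hr
W_total = W₁ + W₂ = 0.44053 + 0.12407 = 0.56460 hr

Final: 0.56460 hr


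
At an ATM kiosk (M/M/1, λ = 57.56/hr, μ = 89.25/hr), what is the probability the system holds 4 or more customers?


ρ = 57.56/89.25 = 0.6449
P(N ≥ n) = ρ^n = 0.6449^4 = 0.173002

Final: 0.173002


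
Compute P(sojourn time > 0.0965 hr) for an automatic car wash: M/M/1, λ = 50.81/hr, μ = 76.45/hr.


W ~ Exponential(μ−λ) for M/M/1.
μ − λ = 76.45 − 50.81 = 25.6400
P(W > t) = e^{−(μ−λ)t} = e^{−2.4743} = 0.084225

Final: 0.084225


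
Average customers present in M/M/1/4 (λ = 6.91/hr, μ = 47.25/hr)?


ρ = 6.91/47.25 = 0.1462
L = ρ[1 − (K+1)ρ^K + Kρ^(K+1)] / [(1−ρ)(1−ρ^(K+1))]
Numerator: 0.1462·(1 − 5·0.0004574 + 4·0.00006689) = 0.145948
Denominator: (0.8538)·(0.999933) = 0.853700
L = 0.145948/0.853700 = 0.1710

Final: 0.1710


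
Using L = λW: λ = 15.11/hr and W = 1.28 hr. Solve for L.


L = λW = 15.11·1.28 = 19.3408

Final: 19.3408


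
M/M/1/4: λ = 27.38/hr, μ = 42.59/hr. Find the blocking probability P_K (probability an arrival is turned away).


ρ = λ/μ = 27.38/42.59 = 0.6429
P_K = (1−ρ)ρ^K/(1−ρ^(K+1)) = (0.3571·0.170806)/(1 − 0.109807)
= 0.060999/0.890193 = 0.068524

Final: 0.068524


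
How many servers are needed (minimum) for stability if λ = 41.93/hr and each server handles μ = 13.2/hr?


Stability requires cμ > λ ⇔ c > λ/μ.
λ/μ = 41.93/13.2 = 3.1765
Minimum integer c = ⌊3.1765⌋ + 1 = 4
Check: 4·13.2 = 52.80 > 41.93, while 3·13.2 = 39.60 ≤ 41.93

Final: 4 servers


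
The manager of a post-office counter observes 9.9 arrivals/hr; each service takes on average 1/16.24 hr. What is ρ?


ρ = λ/μ = 9.9/16.24 = 0.6096

Final: 0.6096


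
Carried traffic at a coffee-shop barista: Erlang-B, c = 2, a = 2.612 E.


B(2,2.612) = 0.485710 (Erlang-B)
Carried load = a(1 − B) = 2.612·(1 − 0.485710) = 2.612·0.514290 = 1.3433 E

Final: 1.3433 Erlangs


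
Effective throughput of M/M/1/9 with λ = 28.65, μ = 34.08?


ρ = 0.8407; P_K = (1−ρ)ρ^9/(1−ρ^10) = 0.040565
λ_eff = λ(1 − P_K) = 28.65·(1 − 0.040565) = 28.65·0.959435 = 27.4878 /hr

Final: 27.4878 /hr


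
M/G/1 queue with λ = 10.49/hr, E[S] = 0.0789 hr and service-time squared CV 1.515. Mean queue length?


ρ = λ·E[S] = 10.49·0.0789 = 0.8277
Lq = ρ²(1+C_s²)/(2(1−ρ)) = 0.6850·(1+1.515)/(2·0.1723)
= 0.6850·2.5150/0.3447 = 4.99838

Final: 4.99838


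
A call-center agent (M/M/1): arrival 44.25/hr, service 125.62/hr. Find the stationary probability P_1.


ρ = 44.25/125.62 = 0.3523
P_n = (1−ρ)·ρ^n = (1 − 0.3523)·0.3523^1 = 0.6477·0.352253 = 0.228171

Final: 0.228171


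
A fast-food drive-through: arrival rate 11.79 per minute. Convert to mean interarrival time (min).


Mean interarrival time = 1/λ = 1/11.79 minute = 0.08482 minute
In minutes: 0.08482 × 1 = 0.08482 min

Final: 0.08482 min


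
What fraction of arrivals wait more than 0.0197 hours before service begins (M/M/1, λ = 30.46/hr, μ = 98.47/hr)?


ρ = 30.46/98.47 = 0.3093
P(Wq > t) = ρ·e^{−(μ−λ)t} = 0.3093·e^{−1.3398}
= 0.3093·0.261899 = 0.081014

Final: 0.081014


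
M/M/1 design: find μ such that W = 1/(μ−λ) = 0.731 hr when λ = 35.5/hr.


W = 1/(μ−λ) ⇒ μ − λ = 1/W = 1/0.731 = 1.3680
μ = λ + 1/W = 35.5 + 1.3680 = 36.8680 per hr

Final: 36.8680 /hr


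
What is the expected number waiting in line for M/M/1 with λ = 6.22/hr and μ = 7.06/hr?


ρ = 6.22/7.06 = 0.8810
Lq = ρ²/(1−ρ) = 0.7762/0.1190 = 6.5237

Final: 6.5237


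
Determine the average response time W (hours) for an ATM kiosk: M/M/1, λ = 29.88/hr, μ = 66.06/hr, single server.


W = 1/(μ−λ) = 1/(66.06 − 29.88) = 1/36.18 = 0.02764 hr

Final: 0.02764 hr


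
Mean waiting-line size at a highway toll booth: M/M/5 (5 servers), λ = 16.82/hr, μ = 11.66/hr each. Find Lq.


a = λ/μ = 1.4425; ρ = a/5 = 0.2885
P₀ = 0.236022
Lq = P₀·a^c·ρ / (c!·(1−ρ)²) = 0.236022·6.24651·0.2885/(120·0.50622)
= 0.007002

Final: 0.007002


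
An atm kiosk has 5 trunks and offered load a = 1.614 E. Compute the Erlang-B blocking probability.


B(c,a) = (a^c/c!) / Σ_{k=0}^{c} a^k/k!
a^5/5! = 0.091272
Σ terms (k=0..5): 1.00000 + 1.61400 + 1.30250 + 0.70074 + 0.28275 + 0.09127 = 4.991264
B = 0.091272/4.991264 = 0.018286

Final: 0.018286


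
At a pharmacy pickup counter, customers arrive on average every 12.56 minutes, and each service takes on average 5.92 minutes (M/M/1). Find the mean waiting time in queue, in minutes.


λ = 60/12.56 = 4.7771 /hr
μ = 60/5.92 = 10.1351 /hr
ρ = λ/μ = 4.7771/10.1351 = 0.4713
Wq = ρ/(μ−λ) = 0.4713/(10.1351−4.7771) = 0.08797 hr
In minutes: 0.08797·60 = 5.278 min

Final: 5.278 min


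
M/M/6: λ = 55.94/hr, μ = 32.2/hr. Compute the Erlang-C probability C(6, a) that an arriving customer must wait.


a = λ/μ = 1.7373; ρ = a/6 = 0.2895
P₀ = 0.175891 (from M/M/c formula)
C(c,a) = [a^c/(c!(1−ρ))]·P₀ = [27.49157/(720·0.7105)]·0.175891
= 0.05374·0.175891 = 0.009453

Final: 0.009453


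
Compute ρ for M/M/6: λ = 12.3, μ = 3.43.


ρ = λ/(cμ) = 12.3/(6·3.43) = 12.3/20.58 = 0.5977

Final: 0.5977


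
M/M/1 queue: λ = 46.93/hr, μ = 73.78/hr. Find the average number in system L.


ρ = λ/μ = 46.93/73.78 = 0.6361
L = ρ/(1−ρ) = 0.6361/(1 − 0.6361) = 0.6361/0.3639 = 1.7479

Final: 1.7479


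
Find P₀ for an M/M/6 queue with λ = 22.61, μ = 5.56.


a = λ/μ = 22.61/5.56 = 4.0665; ρ = a/c = 0.6778
Σ_{k=0}^{5} a^k/k! (terms k=0..5) = 1.00000 + 4.06655 + 8.26840 + 11.20795 + 11.39441 + 9.26718 = 45.20449
Tail: a^6/(6!(1−ρ)) = 4522.25060/(720·0.3222) = 19.49125
P₀ = 1/(45.20449 + 19.49125) = 1/64.69574 = 0.015457

Final: 0.015457


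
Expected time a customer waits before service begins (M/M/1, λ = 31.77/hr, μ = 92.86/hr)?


ρ = 31.77/92.86 = 0.3421
Wq = ρ/(μ−λ) = 0.3421/(92.86 − 31.77) = 0.3421/61.09 = 0.005600 hr

Final: 0.005600 hr


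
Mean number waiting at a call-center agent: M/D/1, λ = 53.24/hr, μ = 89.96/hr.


ρ = 53.24/89.96 = 0.5918
M/D/1: Lq = ρ²/(2(1−ρ)) = 0.3502/(2·0.4082) = 0.42904

Final: 0.42904


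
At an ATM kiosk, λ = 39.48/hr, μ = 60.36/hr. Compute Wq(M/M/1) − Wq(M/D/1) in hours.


ρ = 39.48/60.36 = 0.6541
Wq(M/M/1) = ρ/(μ−λ) = 0.6541/20.88 = 0.03133 hr
Wq(M/D/1) = ρ/(2(μ−λ)) = 0.01566 hr
Savings = 0.03133 − 0.01566 = 0.01566 hr

Final: 0.01566 hr


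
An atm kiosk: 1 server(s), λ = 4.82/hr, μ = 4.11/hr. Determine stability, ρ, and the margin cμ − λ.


Total capacity cμ = 1·4.11 = 4.11/hr
ρ = λ/(cμ) = 4.82/4.11 = 1.1727
Stable ⇔ ρ < 1: NO
Spare capacity = cμ − λ = 4.11 − 4.82 = -0.71/hr

Final: ρ = 1.1727; unstable; margin = -0.71/hr


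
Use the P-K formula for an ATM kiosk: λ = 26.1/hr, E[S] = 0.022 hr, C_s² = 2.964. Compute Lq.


ρ = λ·E[S] = 26.1·0.022 = 0.5742
Lq = ρ²(1+C_s²)/(2(1−ρ)) = 0.3297·(1+2.964)/(2·0.4258)
= 0.3297·3.9640/0.8516 = 1.53470

Final: 1.53470


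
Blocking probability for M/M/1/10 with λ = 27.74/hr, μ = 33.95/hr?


ρ = λ/μ = 27.74/33.95 = 0.8171
P_K = (1−ρ)ρ^K/(1−ρ^(K+1)) = (0.1829·0.132638)/(1 − 0.108376)
= 0.024262/0.891624 = 0.027211

Final: 0.027211


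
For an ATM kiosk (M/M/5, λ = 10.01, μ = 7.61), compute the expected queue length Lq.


a = λ/μ = 1.3154; ρ = a/5 = 0.2631
P₀ = 0.268164
Lq = P₀·a^c·ρ / (c!·(1−ρ)²) = 0.268164·3.93774·0.2631/(120·0.54306)
= 0.004263

Final: 0.004263


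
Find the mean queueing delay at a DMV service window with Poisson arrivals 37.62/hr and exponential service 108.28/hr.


ρ = 37.62/108.28 = 0.3474
Wq = ρ/(μ−λ) = 0.3474/(108.28 − 37.62) = 0.3474/70.66 = 0.004917 hr

Final: 0.004917 hr


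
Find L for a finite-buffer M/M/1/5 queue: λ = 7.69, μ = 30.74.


ρ = 7.69/30.74 = 0.2502
L = ρ[1 − (K+1)ρ^K + Kρ^(K+1)] / [(1−ρ)(1−ρ^(K+1))]
Numerator: 0.2502·(1 − 6·0.0009797 + 5·0.0002451) = 0.248999
Denominator: (0.7498)·(0.999755) = 0.749654
L = 0.248999/0.749654 = 0.3322

Final: 0.3322


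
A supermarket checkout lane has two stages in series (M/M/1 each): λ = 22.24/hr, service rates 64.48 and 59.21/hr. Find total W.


Each node sees arrival rate λ = 22.24/hr (tandem ⇒ throughput preserved).
W₁ = 1/(μ₁−λ) = 1/(64.48−22.24) = 0.02367 hr
W₂ = 1/(μ₂−λ) = 1/(59.21−22.24) = 0.02705 hr
W_total = W₁ + W₂ = 0.02367 + 0.02705 = 0.05072 hr

Final: 0.05072 hr


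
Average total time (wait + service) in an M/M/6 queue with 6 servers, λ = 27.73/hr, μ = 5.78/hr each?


a = 4.7976; ρ = 0.7996; P₀ = 0.006117
Lq = P₀·a^c·ρ/(c!(1−ρ)²) = 2.06261
Wq = Lq/λ = 2.06261/27.73 = 0.07438 hr
W = Wq + 1/μ = 0.07438 + 0.17301 = 0.24739 hr

Final: 0.24739 hr


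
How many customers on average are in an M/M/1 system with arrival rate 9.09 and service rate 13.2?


ρ = λ/μ = 9.09/13.2 = 0.6886
L = ρ/(1−ρ) = 0.6886/(1 − 0.6886) = 0.6886/0.3114 = 2.2117

Final: 2.2117


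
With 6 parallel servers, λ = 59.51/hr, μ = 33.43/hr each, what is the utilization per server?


ρ = λ/(cμ) = 59.51/(6·33.43) = 59.51/200.58 = 0.2967

Final: 0.2967


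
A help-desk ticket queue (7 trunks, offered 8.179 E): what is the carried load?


B(7,8.179) = 0.318172 (Erlang-B)
Carried load = a(1 − B) = 8.179·(1 − 0.318172) = 8.179·0.681828 = 5.5767 E

Final: 5.5767 Erlangs


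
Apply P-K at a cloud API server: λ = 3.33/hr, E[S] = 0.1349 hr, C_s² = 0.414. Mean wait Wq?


ρ = λ·E[S] = 3.33·0.1349 = 0.4492
E[S²] = E[S]²(1+C_s²) = 0.1349²·(1+0.414) = 0.025732
Wq = λ·E[S²]/(2(1−ρ)) = 3.33·0.025732/(2·0.5508) = 0.07779 hr

Final: 0.07779 hr


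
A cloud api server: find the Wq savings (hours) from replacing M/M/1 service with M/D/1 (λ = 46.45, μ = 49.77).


ρ = 46.45/49.77 = 0.9333
Wq(M/M/1) = ρ/(μ−λ) = 0.9333/3.32 = 0.28111 hr
Wq(M/D/1) = ρ/(2(μ−λ)) = 0.14056 hr
Savings = 0.28111 − 0.14056 = 0.14056 hr

Final: 0.14056 hr


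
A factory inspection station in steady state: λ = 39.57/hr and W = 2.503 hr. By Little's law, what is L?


L = λW = 39.57·2.503 = 99.0437

Final: 99.0437


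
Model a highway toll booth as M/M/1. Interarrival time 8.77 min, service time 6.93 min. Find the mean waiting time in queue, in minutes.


λ = 60/8.77 = 6.8415 /hr
μ = 60/6.93 = 8.6580 /hr
ρ = λ/μ = 6.8415/8.6580 = 0.7902
Wq = ρ/(μ−λ) = 0.7902/(8.6580−6.8415) = 0.43501 hr
In minutes: 0.43501·60 = 26.100 min

Final: 26.100 min


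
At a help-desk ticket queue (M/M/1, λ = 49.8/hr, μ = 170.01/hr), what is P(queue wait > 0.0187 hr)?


ρ = 49.8/170.01 = 0.2929
P(Wq > t) = ρ·e^{−(μ−λ)t} = 0.2929·e^{−2.2479}
= 0.2929·0.105618 = 0.030938

Final: 0.030938


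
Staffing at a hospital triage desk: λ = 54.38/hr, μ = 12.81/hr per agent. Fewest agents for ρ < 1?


Stability requires cμ > λ ⇔ c > λ/μ.
λ/μ = 54.38/12.81 = 4.2451
Minimum integer c = ⌊4.2451⌋ + 1 = 5
Check: 5·12.81 = 64.05 > 54.38, while 4·12.81 = 51.24 ≤ 54.38

Final: 5 servers


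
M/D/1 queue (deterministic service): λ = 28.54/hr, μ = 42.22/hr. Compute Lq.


ρ = 28.54/42.22 = 0.6760
M/D/1: Lq = ρ²/(2(1−ρ)) = 0.4570/(2·0.3240) = 0.70514

Final: 0.70514


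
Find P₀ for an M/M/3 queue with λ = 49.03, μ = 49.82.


a = λ/μ = 49.03/49.82 = 0.9841; ρ = a/c = 0.3280
Σ_{k=0}^{2} a^k/k! (terms k=0..2) = 1.00000 + 0.98414 + 0.48427 = 2.46841
Tail: a^3/(3!(1−ρ)) = 0.95318/(6·0.6720) = 0.23642
P₀ = 1/(2.46841 + 0.23642) = 1/2.70483 = 0.369709

Final: 0.369709


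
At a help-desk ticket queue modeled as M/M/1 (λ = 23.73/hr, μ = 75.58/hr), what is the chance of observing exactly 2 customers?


ρ = 23.73/75.58 = 0.3140
P_n = (1−ρ)·ρ^n = (1 − 0.3140)·0.3140^2 = 0.6860·0.098578 = 0.067628

Final: 0.067628


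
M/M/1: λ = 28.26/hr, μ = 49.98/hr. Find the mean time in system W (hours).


W = 1/(μ−λ) = 1/(49.98 − 28.26) = 1/21.72 = 0.04604 hr

Final: 0.04604 hr


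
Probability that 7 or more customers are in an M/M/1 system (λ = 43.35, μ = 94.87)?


ρ = 43.35/94.87 = 0.4569
P(N ≥ n) = ρ^n = 0.4569^7 = 0.004159

Final: 0.004159


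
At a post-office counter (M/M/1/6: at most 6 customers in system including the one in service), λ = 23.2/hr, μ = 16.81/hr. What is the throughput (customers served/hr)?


ρ = 1.3801; P_K = (1−ρ)ρ^6/(1−ρ^7) = 0.307692
λ_eff = λ(1 − P_K) = 23.2·(1 − 0.307692) = 23.2·0.692308 = 16.0616 /hr

Final: 16.0616 /hr


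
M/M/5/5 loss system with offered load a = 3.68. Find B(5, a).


B(c,a) = (a^c/c!) / Σ_{k=0}^{c} a^k/k!
a^5/5! = 5.624162
Σ terms (k=0..5): 1.00000 + 3.68000 + 6.77120 + 8.30601 + 7.64152 + 5.62416 = 33.022893
B = 5.624162/33.022893 = 0.170311

Final: 0.170311


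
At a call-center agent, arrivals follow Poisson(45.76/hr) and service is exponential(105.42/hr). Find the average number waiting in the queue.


ρ = 45.76/105.42 = 0.4341
Lq = ρ²/(1−ρ) = 0.1884/0.5659 = 0.3329

Final: 0.3329


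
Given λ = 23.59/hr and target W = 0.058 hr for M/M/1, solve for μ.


W = 1/(μ−λ) ⇒ μ − λ = 1/W = 1/0.058 = 17.2414
μ = λ + 1/W = 23.59 + 17.2414 = 40.8314 per hr

Final: 40.8314 /hr


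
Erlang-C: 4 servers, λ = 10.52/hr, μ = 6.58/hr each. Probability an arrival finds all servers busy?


a = λ/μ = 1.5988; ρ = a/4 = 0.3997
P₀ = 0.199543 (from M/M/c formula)
C(c,a) = [a^c/(c!(1−ρ))]·P₀ = [6.53370/(24·0.6003)]·0.199543
= 0.45350·0.199543 = 0.090493

Final: 0.090493


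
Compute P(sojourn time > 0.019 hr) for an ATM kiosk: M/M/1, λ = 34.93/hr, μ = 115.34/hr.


W ~ Exponential(μ−λ) for M/M/1.
μ − λ = 115.34 − 34.93 = 80.4100
P(W > t) = e^{−(μ−λ)t} = e^{−1.5278} = 0.217015

Final: 0.217015


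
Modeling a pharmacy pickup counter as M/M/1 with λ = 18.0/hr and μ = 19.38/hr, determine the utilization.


ρ = λ/μ = 18.0/19.38 = 0.9288

Final: 0.9288


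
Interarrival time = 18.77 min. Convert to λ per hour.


λ = 1/(interarrival time) in consistent units.
1 hour = 60 min, so λ = 60/18.77 = 3.1966 per hour

Final: 3.1966 /hr


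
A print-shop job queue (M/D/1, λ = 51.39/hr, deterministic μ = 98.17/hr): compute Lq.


ρ = 51.39/98.17 = 0.5235
M/D/1: Lq = ρ²/(2(1−ρ)) = 0.2740/(2·0.4765) = 0.28753

Final: 0.28753


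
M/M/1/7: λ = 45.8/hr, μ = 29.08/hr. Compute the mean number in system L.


ρ = 45.8/29.08 = 1.5750
L = ρ[1 − (K+1)ρ^K + Kρ^(K+1)] / [(1−ρ)(1−ρ^(K+1))]
Numerator: 1.5750·(1 − 8·24.037956 + 7·37.858954) = 116.089187
Denominator: (-0.5750)·(-36.858954) = 21.192631
L = 116.089187/21.192631 = 5.4778

Final: 5.4778


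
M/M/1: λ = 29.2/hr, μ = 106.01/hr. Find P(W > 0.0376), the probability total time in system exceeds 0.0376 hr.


W ~ Exponential(μ−λ) for M/M/1.
μ − λ = 106.01 − 29.2 = 76.8100
P(W > t) = e^{−(μ−λ)t} = e^{−2.8881} = 0.055684

Final: 0.055684


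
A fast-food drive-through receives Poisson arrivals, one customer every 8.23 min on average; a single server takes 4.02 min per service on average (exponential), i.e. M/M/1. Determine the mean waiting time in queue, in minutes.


λ = 60/8.23 = 7.2904 /hr
μ = 60/4.02 = 14.9254 /hr
ρ = λ/μ = 7.2904/14.9254 = 0.4885
Wq = ρ/(μ−λ) = 0.4885/(14.9254−7.2904) = 0.06398 hr
In minutes: 0.06398·60 = 3.839 min

Final: 3.839 min


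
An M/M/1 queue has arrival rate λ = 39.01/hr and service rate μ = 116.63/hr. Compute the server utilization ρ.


ρ = λ/μ = 39.01/116.63 = 0.3345

Final: 0.3345


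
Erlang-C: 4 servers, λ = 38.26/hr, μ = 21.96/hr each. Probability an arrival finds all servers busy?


a = λ/μ = 1.7423; ρ = a/4 = 0.4356
P₀ = 0.171774 (from M/M/c formula)
C(c,a) = [a^c/(c!(1−ρ))]·P₀ = [9.21405/(24·0.5644)]·0.171774
= 0.68018·0.171774 = 0.116838

Final: 0.116838


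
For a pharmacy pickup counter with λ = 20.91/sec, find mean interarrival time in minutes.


Mean interarrival time = 1/λ = 1/20.91 second = 0.04782 second
In minutes: 0.04782 × 0.0166667 = 0.0007971 min

Final: 0.0007971 min


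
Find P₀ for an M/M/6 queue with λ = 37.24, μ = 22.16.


a = λ/μ = 37.24/22.16 = 1.6805; ρ = a/c = 0.2801
Σ_{k=0}^{5} a^k/k! (terms k=0..5) = 1.00000 + 1.68051 + 1.41205 + 0.79099 + 0.33231 + 0.11169 = 5.32754
Tail: a^6/(6!(1−ρ)) = 22.52369/(720·0.7199) = 0.04345
P₀ = 1/(5.32754 + 0.04345) = 1/5.37100 = 0.186185

Final: 0.186185


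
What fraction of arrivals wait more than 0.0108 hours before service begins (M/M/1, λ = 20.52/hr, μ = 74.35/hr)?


ρ = 20.52/74.35 = 0.2760
P(Wq > t) = ρ·e^{−(μ−λ)t} = 0.2760·e^{−0.5814}
= 0.2760·0.559135 = 0.154317

Final: 0.154317


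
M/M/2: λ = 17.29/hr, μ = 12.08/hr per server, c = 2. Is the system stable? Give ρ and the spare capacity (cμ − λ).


Total capacity cμ = 2·12.08 = 24.16/hr
ρ = λ/(cμ) = 17.29/24.16 = 0.7156
Stable ⇔ ρ < 1: YES
Spare capacity = cμ − λ = 24.16 − 17.29 = 6.87/hr

Final: ρ = 0.7156; stable; margin = 6.87/hr


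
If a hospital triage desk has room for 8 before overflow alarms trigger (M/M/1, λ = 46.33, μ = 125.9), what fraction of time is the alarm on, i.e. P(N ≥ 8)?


ρ = 46.33/125.9 = 0.3680
P(N ≥ n) = ρ^n = 0.3680^8 = 0.0003363

Final: 0.0003363
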